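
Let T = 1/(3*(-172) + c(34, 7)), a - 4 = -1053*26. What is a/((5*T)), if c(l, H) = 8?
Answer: 13905992/5 ≈ 2.7812e+6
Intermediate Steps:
a = -27374 (a = 4 - 1053*26 = 4 - 27378 = -27374)
T = -1/508 (T = 1/(3*(-172) + 8) = 1/(-516 + 8) = 1/(-508) = -1/508 ≈ -0.0019685)
a/((5*T)) = -27374/(5*(-1/508)) = -27374/(-5/508) = -27374*(-508/5) = 13905992/5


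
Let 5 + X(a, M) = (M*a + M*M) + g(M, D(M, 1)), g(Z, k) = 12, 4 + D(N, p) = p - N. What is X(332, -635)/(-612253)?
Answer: -192412/612253 ≈ -0.31427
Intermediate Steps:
D(N, p) = -4 + p - N (D(N, p) = -4 + (p - N) = -4 + p - N)
X(a, M) = 7 + M² + M*a (X(a, M) = -5 + ((M*a + M*M) + 12) = -5 + ((M*a + M²) + 12) = -5 + ((M² + M*a) + 12) = -5 + (12 + M² + M*a) = 7 + M² + M*a)
X(332, -635)/(-612253) = (7 + (-635)² - 635*332)/(-612253) = (7 + 403225 - 210820)*(-1/612253) = 192412*(-1/612253) = -192412/612253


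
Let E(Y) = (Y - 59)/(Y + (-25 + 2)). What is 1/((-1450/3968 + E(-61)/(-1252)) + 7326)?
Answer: 4346944/31844118309 ≈ 0.00013651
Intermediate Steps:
E(Y) = (-59 + Y)/(-23 + Y) (E(Y) = (-59 + Y)/(Y - 23) = (-59 + Y)/(-23 + Y))
1/((-1450/3968 + E(-61)/(-1252)) + 7326) = 1/((-1450/3968 + ((-59 - 61)/(-23 - 61))/(-1252)) + 7326) = 1/((-1450*1/3968 + (-120/(-84))*(-1/1252)) + 7326) = 1/((-725/1984 - 1/84*(-120)*(-1/1252)) + 7326) = 1/((-725/1984 + (10/7)*(-1/1252)) + 7326) = 1/((-725/1984 - 5/4382) + 7326) = 1/(-1593435/4346944 + 7326) = 1/(31844118309/4346944) = 4346944/31844118309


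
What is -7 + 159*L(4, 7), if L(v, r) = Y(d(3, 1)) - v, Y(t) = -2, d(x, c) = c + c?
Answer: -961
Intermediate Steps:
d(x, c) = 2*c
L(v, r) = -2 - v
-7 + 159*L(4, 7) = -7 + 159*(-2 - 1*4) = -7 + 159*(-2 - 4) = -7 + 159*(-6) = -7 - 954 = -961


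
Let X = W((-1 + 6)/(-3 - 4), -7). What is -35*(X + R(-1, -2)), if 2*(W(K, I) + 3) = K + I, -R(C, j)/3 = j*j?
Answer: 660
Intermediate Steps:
R(C, j) = -3*j² (R(C, j) = -3*j*j = -3*j²)
W(K, I) = -3 + I/2 + K/2 (W(K, I) = -3 + (K + I)/2 = -3 + (I + K)/2 = -3 + (I/2 + K/2) = -3 + I/2 + K/2)
X = -48/7 (X = -3 + (½)*(-7) + ((-1 + 6)/(-3 - 4))/2 = -3 - 7/2 + (5/(-7))/2 = -3 - 7/2 + (5*(-⅐))/2 = -3 - 7/2 + (½)*(-5/7) = -3 - 7/2 - 5/14 = -48/7 ≈ -6.8571)
-35*(X + R(-1, -2)) = -35*(-48/7 - 3*(-2)²) = -35*(-48/7 - 3*4) = -35*(-48/7 - 12) = -35*(-132/7) = 660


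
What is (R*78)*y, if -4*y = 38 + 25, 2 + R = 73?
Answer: -174447/2 ≈ -87224.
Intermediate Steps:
R = 71 (R = -2 + 73 = 71)
y = -63/4 (y = -(38 + 25)/4 = -¼*63 = -63/4 ≈ -15.750)
(R*78)*y = (71*78)*(-63/4) = 5538*(-63/4) = -174447/2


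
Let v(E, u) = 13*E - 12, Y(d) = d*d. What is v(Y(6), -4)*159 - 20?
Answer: 72484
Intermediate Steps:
Y(d) = d²
v(E, u) = -12 + 13*E
v(Y(6), -4)*159 - 20 = (-12 + 13*6²)*159 - 20 = (-12 + 13*36)*159 - 20 = (-12 + 468)*159 - 20 = 456*159 - 20 = 72504 - 20 = 72484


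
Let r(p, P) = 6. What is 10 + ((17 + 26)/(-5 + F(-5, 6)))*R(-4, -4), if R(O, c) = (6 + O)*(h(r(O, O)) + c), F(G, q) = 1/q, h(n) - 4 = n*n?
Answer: -18286/29 ≈ -630.55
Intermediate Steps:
h(n) = 4 + n**2 (h(n) = 4 + n*n = 4 + n**2)
R(O, c) = (6 + O)*(40 + c) (R(O, c) = (6 + O)*((4 + 6**2) + c) = (6 + O)*((4 + 36) + c) = (6 + O)*(40 + c))
10 + ((17 + 26)/(-5 + F(-5, 6)))*R(-4, -4) = 10 + ((17 + 26)/(-5 + 1/6))*(240 + 6*(-4) + 40*(-4) - 4*(-4)) = 10 + (43/(-5 + 1/6))*(240 - 24 - 160 + 16) = 10 + (43/(-29/6))*72 = 10 + (43*(-6/29))*72 = 10 - 258/29*72 = 10 - 18576/29 = -18286/29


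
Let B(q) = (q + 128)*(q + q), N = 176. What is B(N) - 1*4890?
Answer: 102118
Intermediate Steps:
B(q) = 2*q*(128 + q) (B(q) = (128 + q)*(2*q) = 2*q*(128 + q))
B(N) - 1*4890 = 2*176*(128 + 176) - 1*4890 = 2*176*304 - 4890 = 107008 - 4890 = 102118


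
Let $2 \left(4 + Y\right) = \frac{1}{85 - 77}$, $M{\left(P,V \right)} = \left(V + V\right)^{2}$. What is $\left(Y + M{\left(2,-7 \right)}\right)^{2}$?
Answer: $\frac{9443329}{256} \approx 36888.0$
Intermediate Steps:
$M{\left(P,V \right)} = 4 V^{2}$ ($M{\left(P,V \right)} = \left(2 V\right)^{2} = 4 V^{2}$)
$Y = - \frac{63}{16}$ ($Y = -4 + \frac{1}{2 \left(85 - 77\right)} = -4 + \frac{1}{2 \cdot 8} = -4 + \frac{1}{2} \cdot \frac{1}{8} = -4 + \frac{1}{16} = - \frac{63}{16} \approx -3.9375$)
$\left(Y + M{\left(2,-7 \right)}\right)^{2} = \left(- \frac{63}{16} + 4 \left(-7\right)^{2}\right)^{2} = \left(- \frac{63}{16} + 4 \cdot 49\right)^{2} = \left(- \frac{63}{16} + 196\right)^{2} = \left(\frac{3073}{16}\right)^{2} = \frac{9443329}{256}$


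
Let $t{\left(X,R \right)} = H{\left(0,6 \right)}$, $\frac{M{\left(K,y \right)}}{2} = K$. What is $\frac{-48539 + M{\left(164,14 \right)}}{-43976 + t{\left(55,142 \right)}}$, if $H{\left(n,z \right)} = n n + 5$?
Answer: $\frac{48211}{43971} \approx 1.0964$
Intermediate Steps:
$H{\left(n,z \right)} = 5 + n^{2}$ ($H{\left(n,z \right)} = n^{2} + 5 = 5 + n^{2}$)
$M{\left(K,y \right)} = 2 K$
$t{\left(X,R \right)} = 5$ ($t{\left(X,R \right)} = 5 + 0^{2} = 5 + 0 = 5$)
$\frac{-48539 + M{\left(164,14 \right)}}{-43976 + t{\left(55,142 \right)}} = \frac{-48539 + 2 \cdot 164}{-43976 + 5} = \frac{-48539 + 328}{-43971} = \left(-48211\right) \left(- \frac{1}{43971}\right) = \frac{48211}{43971}$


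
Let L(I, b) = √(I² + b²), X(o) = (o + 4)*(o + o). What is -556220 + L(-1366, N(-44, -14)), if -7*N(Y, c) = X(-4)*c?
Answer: -554854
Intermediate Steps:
X(o) = 2*o*(4 + o) (X(o) = (4 + o)*(2*o) = 2*o*(4 + o))
N(Y, c) = 0 (N(Y, c) = -2*(-4)*(4 - 4)*c/7 = -2*(-4)*0*c/7 = -0*c = -⅐*0 = 0)
-556220 + L(-1366, N(-44, -14)) = -556220 + √((-1366)² + 0²) = -556220 + √(1865956 + 0) = -556220 + √1865956 = -556220 + 1366 = -554854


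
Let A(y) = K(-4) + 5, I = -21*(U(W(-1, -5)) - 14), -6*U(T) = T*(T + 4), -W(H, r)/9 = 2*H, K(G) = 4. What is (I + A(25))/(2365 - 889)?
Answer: 563/492 ≈ 1.1443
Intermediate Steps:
W(H, r) = -18*H
U(T) = -T*(4 + T)/6 (U(T) = -T*(T + 4)/6 = -T*(4 + T)/6)
I = 1680 (I = -21*(-(-18*(-1))*(4 - 18*(-1))/6 - 14) = -21*(-⅙*18*(4 + 18) - 14) = -21*(-⅙*18*22 - 14) = -21*(-66 - 14) = -21*(-80) = 1680)
A(y) = 9 (A(y) = 4 + 5 = 9)
(I + A(25))/(2365 - 889) = (1680 + 9)/(2365 - 889) = 1689/1476 = 1689*(1/1476) = 563/492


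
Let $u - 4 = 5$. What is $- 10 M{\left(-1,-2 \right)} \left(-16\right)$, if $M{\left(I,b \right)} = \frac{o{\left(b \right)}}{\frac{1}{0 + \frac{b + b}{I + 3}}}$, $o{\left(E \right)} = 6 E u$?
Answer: $34560$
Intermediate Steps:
$u = 9$ ($u = 4 + 5 = 9$)
$o{\left(E \right)} = 54 E$ ($o{\left(E \right)} = 6 E 9 = 54 E$)
$M{\left(I,b \right)} = \frac{108 b^{2}}{3 + I}$ ($M{\left(I,b \right)} = \frac{54 b}{\frac{1}{0 + \frac{b + b}{I + 3}}} = \frac{54 b}{\frac{1}{0 + \frac{2 b}{3 + I}}} = \frac{54 b}{\frac{1}{2 b \frac{1}{3 + I}}} = \frac{54 b}{\frac{1}{2} \frac{1}{b} \left(3 + I\right)} = 54 b \frac{2 b}{3 + I} = \frac{108 b^{2}}{3 + I}$)
$- 10 M{\left(-1,-2 \right)} \left(-16\right) = - 10 \frac{108 \left(-2\right)^{2}}{3 - 1} \left(-16\right) = - 10 \cdot 108 \cdot 4 \cdot \frac{1}{2} \left(-16\right) = \left(-10\right) 216 \left(-16\right) = \left(-2160\right) \left(-16\right) = 34560$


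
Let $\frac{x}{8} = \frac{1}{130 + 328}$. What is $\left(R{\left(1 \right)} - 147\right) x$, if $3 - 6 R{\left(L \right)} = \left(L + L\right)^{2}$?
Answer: $- \frac{1766}{687} \approx -2.5706$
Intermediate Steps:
$R{\left(L \right)} = \frac{1}{2} - \frac{2 L^{2}}{3}$ ($R{\left(L \right)} = \frac{1}{2} - \frac{\left(L + L\right)^{2}}{6} = \frac{1}{2} - \frac{\left(2 L\right)^{2}}{6} = \frac{1}{2} - \frac{4 L^{2}}{6} = \frac{1}{2} - \frac{2 L^{2}}{3}$)
$x = \frac{4}{229}$ ($x = \frac{8}{130 + 328} = \frac{8}{458} = 8 \cdot \frac{1}{458} = \frac{4}{229} \approx 0.017467$)
$\left(R{\left(1 \right)} - 147\right) x = \left(\left(\frac{1}{2} - \frac{2 \cdot 1^{2}}{3}\right) - 147\right) \frac{4}{229} = \left(\left(\frac{1}{2} - \frac{2}{3}\right) - 147\right) \frac{4}{229} = \left(- \frac{1}{6} - 147\right) \frac{4}{229} = \left(- \frac{883}{6}\right) \frac{4}{229} = - \frac{1766}{687}$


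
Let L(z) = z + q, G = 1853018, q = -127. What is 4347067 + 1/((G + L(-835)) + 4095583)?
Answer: 25854785224814/5947639 ≈ 4.3471e+6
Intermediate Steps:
L(z) = -127 + z (L(z) = z - 127 = -127 + z)
4347067 + 1/((G + L(-835)) + 4095583) = 4347067 + 1/((1853018 + (-127 - 835)) + 4095583) = 4347067 + 1/((1853018 - 962) + 4095583) = 4347067 + 1/(1852056 + 4095583) = 4347067 + 1/5947639 = 25854785224814/5947639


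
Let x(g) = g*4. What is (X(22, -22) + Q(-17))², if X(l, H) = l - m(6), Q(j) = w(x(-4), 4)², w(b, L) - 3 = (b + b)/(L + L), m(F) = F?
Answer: 289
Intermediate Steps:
x(g) = 4*g
w(b, L) = 3 + b/L (w(b, L) = 3 + (b + b)/(L + L) = 3 + (2*b)/((2*L)) = 3 + (2*b)*(1/(2*L)) = 3 + b/L)
Q(j) = 1 (Q(j) = (3 + (4*(-4))/4)² = (3 - 16*¼)² = (3 - 4)² = (-1)² = 1)
X(l, H) = -6 + l (X(l, H) = l - 1*6 = l - 6 = -6 + l)
(X(22, -22) + Q(-17))² = ((-6 + 22) + 1)² = (16 + 1)² = 17² = 289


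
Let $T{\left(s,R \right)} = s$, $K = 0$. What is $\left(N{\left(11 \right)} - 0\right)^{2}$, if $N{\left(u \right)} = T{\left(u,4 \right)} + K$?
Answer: $121$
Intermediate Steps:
$N{\left(u \right)} = u$ ($N{\left(u \right)} = u + 0 = u$)
$\left(N{\left(11 \right)} - 0\right)^{2} = \left(11 - 0\right)^{2} = \left(11 + 0\right)^{2} = 11^{2} = 121$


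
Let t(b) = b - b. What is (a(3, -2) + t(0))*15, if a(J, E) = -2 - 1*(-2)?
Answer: 0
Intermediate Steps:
a(J, E) = 0 (a(J, E) = -2 + 2 = 0)
t(b) = 0
(a(3, -2) + t(0))*15 = (0 + 0)*15 = 0*15 = 0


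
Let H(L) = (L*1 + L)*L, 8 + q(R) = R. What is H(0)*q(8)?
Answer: 0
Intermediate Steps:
q(R) = -8 + R
H(L) = 2*L² (H(L) = (L + L)*L = (2*L)*L = 2*L²)
H(0)*q(8) = (2*0²)*(-8 + 8) = (2*0)*0 = 0*0 = 0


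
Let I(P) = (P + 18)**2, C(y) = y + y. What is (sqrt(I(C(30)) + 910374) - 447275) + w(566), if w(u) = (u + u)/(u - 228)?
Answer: -75588909/169 + sqrt(916458) ≈ -4.4631e+5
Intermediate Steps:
w(u) = 2*u/(-228 + u) (w(u) = (2*u)/(-228 + u) = 2*u/(-228 + u))
C(y) = 2*y
I(P) = (18 + P)**2
(sqrt(I(C(30)) + 910374) - 447275) + w(566) = (sqrt((18 + 2*30)**2 + 910374) - 447275) + 2*566/(-228 + 566) = (sqrt((18 + 60)**2 + 910374) - 447275) + 2*566/338 = (sqrt(78**2 + 910374) - 447275) + 2*566*(1/338) = (sqrt(6084 + 910374) - 447275) + 566/169 = (sqrt(916458) - 447275) + 566/169 = (-447275 + sqrt(916458)) + 566/169 = -75588909/169 + sqrt(916458)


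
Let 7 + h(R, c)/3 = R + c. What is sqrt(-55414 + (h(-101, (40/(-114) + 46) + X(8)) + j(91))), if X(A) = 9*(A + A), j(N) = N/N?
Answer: I*sqrt(19915667)/19 ≈ 234.88*I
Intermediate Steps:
j(N) = 1
X(A) = 18*A (X(A) = 9*(2*A) = 18*A)
h(R, c) = -21 + 3*R + 3*c (h(R, c) = -21 + 3*(R + c) = -21 + (3*R + 3*c) = -21 + 3*R + 3*c)
sqrt(-55414 + (h(-101, (40/(-114) + 46) + X(8)) + j(91))) = sqrt(-55414 + ((-21 + 3*(-101) + 3*((40/(-114) + 46) + 18*8)) + 1)) = sqrt(-55414 + ((-21 - 303 + 3*((40*(-1/114) + 46) + 144)) + 1)) = sqrt(-55414 + ((-21 - 303 + 3*((-20/57 + 46) + 144)) + 1)) = sqrt(-55414 + ((-21 - 303 + 3*(2602/57 + 144)) + 1)) = sqrt(-55414 + ((-21 - 303 + 3*(10810/57)) + 1)) = sqrt(-55414 + ((-21 - 303 + 10810/19) + 1)) = sqrt(-55414 + (4654/19 + 1)) = sqrt(-55414 + 4673/19) = sqrt(-1048193/19) = I*sqrt(19915667)/19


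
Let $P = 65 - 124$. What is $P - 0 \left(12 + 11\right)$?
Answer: $-59$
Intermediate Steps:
$P = -59$ ($P = 65 - 124 = -59$)
$P - 0 \left(12 + 11\right) = -59 - 0 \left(12 + 11\right) = -59 - 0 \cdot 23 = -59 - 0 = -59 + 0 = -59$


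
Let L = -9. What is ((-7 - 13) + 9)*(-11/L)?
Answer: -121/9 ≈ -13.444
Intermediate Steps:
((-7 - 13) + 9)*(-11/L) = ((-7 - 13) + 9)*(-11/(-9)) = (-20 + 9)*(-11*(-1/9)) = -11*11/9 = -121/9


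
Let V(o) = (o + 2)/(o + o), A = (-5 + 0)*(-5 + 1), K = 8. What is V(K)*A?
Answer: 25/2 ≈ 12.500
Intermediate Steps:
A = 20 (A = -5*(-4) = 20)
V(o) = (2 + o)/(2*o) (V(o) = (2 + o)/((2*o)) = (2 + o)*(1/(2*o)) = (2 + o)/(2*o))
V(K)*A = ((1/2)*(2 + 8)/8)*20 = ((1/2)*(1/8)*10)*20 = (5/8)*20 = 25/2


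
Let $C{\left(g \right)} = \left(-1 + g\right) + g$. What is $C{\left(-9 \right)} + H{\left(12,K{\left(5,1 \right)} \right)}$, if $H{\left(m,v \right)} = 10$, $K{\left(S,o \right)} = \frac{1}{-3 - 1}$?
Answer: $-9$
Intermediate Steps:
$K{\left(S,o \right)} = - \frac{1}{4}$ ($K{\left(S,o \right)} = \frac{1}{-4} = - \frac{1}{4}$)
$C{\left(g \right)} = -1 + 2 g$
$C{\left(-9 \right)} + H{\left(12,K{\left(5,1 \right)} \right)} = \left(-1 + 2 \left(-9\right)\right) + 10 = \left(-1 - 18\right) + 10 = -19 + 10 = -9$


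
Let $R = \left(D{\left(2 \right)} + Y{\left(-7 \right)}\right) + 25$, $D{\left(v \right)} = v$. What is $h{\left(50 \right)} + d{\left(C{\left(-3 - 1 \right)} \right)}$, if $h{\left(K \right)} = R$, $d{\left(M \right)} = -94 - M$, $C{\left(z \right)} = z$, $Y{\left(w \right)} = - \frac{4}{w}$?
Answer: $- \frac{437}{7} \approx -62.429$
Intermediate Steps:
$R = \frac{193}{7}$ ($R = \left(2 - \frac{4}{-7}\right) + 25 = \left(2 - - \frac{4}{7}\right) + 25 = \left(2 + \frac{4}{7}\right) + 25 = \frac{18}{7} + 25 = \frac{193}{7} \approx 27.571$)
$h{\left(K \right)} = \frac{193}{7}$
$h{\left(50 \right)} + d{\left(C{\left(-3 - 1 \right)} \right)} = \frac{193}{7} - \left(91 - 1\right) = \frac{193}{7} - 90 = - \frac{437}{7}$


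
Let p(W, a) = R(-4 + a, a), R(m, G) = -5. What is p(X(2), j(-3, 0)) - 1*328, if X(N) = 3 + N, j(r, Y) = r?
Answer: -333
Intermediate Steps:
p(W, a) = -5
p(X(2), j(-3, 0)) - 1*328 = -5 - 1*328 = -5 - 328 = -333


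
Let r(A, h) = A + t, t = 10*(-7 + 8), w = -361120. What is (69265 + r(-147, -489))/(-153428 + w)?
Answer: -17282/128637 ≈ -0.13435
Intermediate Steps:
t = 10 (t = 10*1 = 10)
r(A, h) = 10 + A (r(A, h) = A + 10 = 10 + A)
(69265 + r(-147, -489))/(-153428 + w) = (69265 + (10 - 147))/(-153428 - 361120) = (69265 - 137)/(-514548) = 69128*(-1/514548) = -17282/128637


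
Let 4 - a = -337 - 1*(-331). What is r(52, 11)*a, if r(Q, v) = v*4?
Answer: 440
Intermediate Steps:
r(Q, v) = 4*v
a = 10 (a = 4 - (-337 - 1*(-331)) = 4 - (-337 + 331) = 4 - 1*(-6) = 4 + 6 = 10)
r(52, 11)*a = (4*11)*10 = 44*10 = 440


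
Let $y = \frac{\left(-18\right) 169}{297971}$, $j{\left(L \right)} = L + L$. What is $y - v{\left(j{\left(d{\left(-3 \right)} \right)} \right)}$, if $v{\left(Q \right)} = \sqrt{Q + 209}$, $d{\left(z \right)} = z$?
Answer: $- \frac{3042}{297971} - \sqrt{203} \approx -14.258$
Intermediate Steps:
$j{\left(L \right)} = 2 L$
$y = - \frac{3042}{297971}$ ($y = \left(-3042\right) \frac{1}{297971} = - \frac{3042}{297971} \approx -0.010209$)
$v{\left(Q \right)} = \sqrt{209 + Q}$
$y - v{\left(j{\left(d{\left(-3 \right)} \right)} \right)} = - \frac{3042}{297971} - \sqrt{209 + 2 \left(-3\right)} = - \frac{3042}{297971} - \sqrt{209 - 6} = - \frac{3042}{297971} - \sqrt{203}$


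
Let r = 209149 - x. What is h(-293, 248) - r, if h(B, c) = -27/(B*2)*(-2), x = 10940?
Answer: -58075264/293 ≈ -1.9821e+5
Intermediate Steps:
h(B, c) = 27/B (h(B, c) = -27/(2*B)*(-2) = 27/B)
r = 198209 (r = 209149 - 1*10940 = 209149 - 10940 = 198209)
h(-293, 248) - r = 27/(-293) - 1*198209 = 27*(-1/293) - 198209 = -27/293 - 198209 = -58075264/293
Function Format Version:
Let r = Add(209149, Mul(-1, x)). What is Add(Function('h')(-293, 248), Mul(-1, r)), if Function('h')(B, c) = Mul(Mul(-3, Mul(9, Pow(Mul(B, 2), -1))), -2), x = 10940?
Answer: Rational(-58075264, 293) ≈ -1.9821e+5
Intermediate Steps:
Function('h')(B, c) = Mul(27, Pow(B, -1)) (Function('h')(B, c) = Mul(Mul(-3, Mul(9, Pow(Mul(2, B), -1))), -2) = Mul(Mul(-3, Mul(9, Mul(Rational(1, 2), Pow(B, -1)))), -2) = Mul(Mul(-3, Mul(Rational(9, 2), Pow(B, -1))), -2) = Mul(Mul(Rational(-27, 2), Pow(B, -1)), -2) = Mul(27, Pow(B, -1)))
r = 198209 (r = Add(209149, Mul(-1, 10940)) = Add(209149, -10940) = 198209)
Add(Function('h')(-293, 248), Mul(-1, r)) = Add(Mul(27, Pow(-293, -1)), Mul(-1, 198209)) = Add(Mul(27, Rational(-1, 293)), -198209) = Add(Rational(-27, 293), -198209) = Rational(-58075264, 293)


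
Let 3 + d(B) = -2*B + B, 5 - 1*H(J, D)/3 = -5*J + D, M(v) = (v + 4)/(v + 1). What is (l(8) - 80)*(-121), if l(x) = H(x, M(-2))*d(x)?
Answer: 197351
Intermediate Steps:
M(v) = (4 + v)/(1 + v)
H(J, D) = 15 - 3*D + 15*J (H(J, D) = 15 - 3*(-5*J + D) = 15 - 3*(D - 5*J) = 15 + (-3*D + 15*J) = 15 - 3*D + 15*J)
d(B) = -3 - B (d(B) = -3 + (-2*B + B) = -3 - B)
l(x) = (-3 - x)*(21 + 15*x) (l(x) = (15 - 3*(4 - 2)/(1 - 2) + 15*x)*(-3 - x) = (15 - 3*2/(-1) + 15*x)*(-3 - x) = (15 - (-3)*2 + 15*x)*(-3 - x) = (15 - 3*(-2) + 15*x)*(-3 - x) = (15 + 6 + 15*x)*(-3 - x) = (21 + 15*x)*(-3 - x) = (-3 - x)*(21 + 15*x))
(l(8) - 80)*(-121) = (-3*(3 + 8)*(7 + 5*8) - 80)*(-121) = (-3*11*(7 + 40) - 80)*(-121) = (-3*11*47 - 80)*(-121) = (-1551 - 80)*(-121) = -1631*(-121) = 197351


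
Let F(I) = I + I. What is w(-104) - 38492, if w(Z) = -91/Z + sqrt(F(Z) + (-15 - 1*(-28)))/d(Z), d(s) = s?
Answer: -307929/8 - I*sqrt(195)/104 ≈ -38491.0 - 0.13427*I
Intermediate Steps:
F(I) = 2*I
w(Z) = -91/Z + sqrt(13 + 2*Z)/Z (w(Z) = -91/Z + sqrt(2*Z + (-15 - 1*(-28)))/Z = -91/Z + sqrt(2*Z + (-15 + 28))/Z = -91/Z + sqrt(2*Z + 13)/Z = -91/Z + sqrt(13 + 2*Z)/Z)
w(-104) - 38492 = (-91 + sqrt(13 + 2*(-104)))/(-104) - 38492 = -(-91 + sqrt(13 - 208))/104 - 38492 = -(-91 + sqrt(-195))/104 - 38492 = -(-91 + I*sqrt(195))/104 - 38492 = (7/8 - I*sqrt(195)/104) - 38492 = -307929/8 - I*sqrt(195)/104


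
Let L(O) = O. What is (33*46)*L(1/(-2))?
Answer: -759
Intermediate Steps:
(33*46)*L(1/(-2)) = (33*46)/(-2) = 1518*(-1/2) = -759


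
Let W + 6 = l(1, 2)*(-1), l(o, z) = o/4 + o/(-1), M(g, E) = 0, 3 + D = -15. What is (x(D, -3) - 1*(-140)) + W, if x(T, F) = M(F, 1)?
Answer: 539/4 ≈ 134.75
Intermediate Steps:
D = -18 (D = -3 - 15 = -18)
x(T, F) = 0
l(o, z) = -3*o/4 (l(o, z) = o*(¼) + o*(-1) = o/4 - o = -3*o/4)
W = -21/4 (W = -6 - ¾*1*(-1) = -6 - ¾*(-1) = -6 + ¾ = -21/4 ≈ -5.2500)
(x(D, -3) - 1*(-140)) + W = (0 - 1*(-140)) - 21/4 = (0 + 140) - 21/4 = 140 - 21/4 = 539/4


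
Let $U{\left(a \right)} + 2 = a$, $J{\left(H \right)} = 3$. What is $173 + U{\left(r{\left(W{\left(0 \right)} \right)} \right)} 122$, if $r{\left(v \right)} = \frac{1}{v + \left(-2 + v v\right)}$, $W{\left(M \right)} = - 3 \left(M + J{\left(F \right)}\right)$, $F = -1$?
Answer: $- \frac{2424}{35} \approx -69.257$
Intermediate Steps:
$W{\left(M \right)} = -9 - 3 M$ ($W{\left(M \right)} = - 3 \left(M + 3\right) = - 3 \left(3 + M\right) = -9 - 3 M$)
$r{\left(v \right)} = \frac{1}{-2 + v + v^{2}}$ ($r{\left(v \right)} = \frac{1}{v + \left(-2 + v^{2}\right)} = \frac{1}{-2 + v + v^{2}}$)
$U{\left(a \right)} = -2 + a$
$173 + U{\left(r{\left(W{\left(0 \right)} \right)} \right)} 122 = 173 + \left(-2 + \frac{1}{-2 - 9 + \left(-9 - 0\right)^{2}}\right) 122 = 173 + \left(-2 + \frac{1}{-2 + \left(-9 + 0\right) + \left(-9 + 0\right)^{2}}\right) 122 = 173 + \left(-2 + \frac{1}{-2 - 9 + \left(-9\right)^{2}}\right) 122 = 173 + \left(-2 + \frac{1}{-2 - 9 + 81}\right) 122 = 173 + \left(-2 + \frac{1}{70}\right) 122 = 173 - \frac{8479}{35} = - \frac{2424}{35}$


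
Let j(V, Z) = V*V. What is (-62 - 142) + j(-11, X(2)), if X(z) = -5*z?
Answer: -83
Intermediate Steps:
j(V, Z) = V²
(-62 - 142) + j(-11, X(2)) = (-62 - 142) + (-11)² = -204 + 121 = -83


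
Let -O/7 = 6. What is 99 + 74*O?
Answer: -3009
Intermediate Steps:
O = -42 (O = -7*6 = -42)
99 + 74*O = 99 + 74*(-42) = 99 - 3108 = -3009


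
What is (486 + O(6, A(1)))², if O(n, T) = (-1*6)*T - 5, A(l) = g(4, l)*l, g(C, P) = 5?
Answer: 203401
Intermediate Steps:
A(l) = 5*l
O(n, T) = -5 - 6*T (O(n, T) = -6*T - 5 = -5 - 6*T)
(486 + O(6, A(1)))² = (486 + (-5 - 30))² = (486 - 35)² = 451² = 203401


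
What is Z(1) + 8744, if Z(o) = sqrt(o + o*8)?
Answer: 8747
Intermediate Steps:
Z(o) = 3*sqrt(o) (Z(o) = sqrt(o + 8*o) = sqrt(9*o) = 3*sqrt(o))
Z(1) + 8744 = 3*sqrt(1) + 8744 = 3*1 + 8744 = 3 + 8744 = 8747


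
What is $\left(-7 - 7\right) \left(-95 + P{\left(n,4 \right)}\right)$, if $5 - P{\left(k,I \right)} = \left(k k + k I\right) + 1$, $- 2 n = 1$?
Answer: $\frac{2499}{2} \approx 1249.5$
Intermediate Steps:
$n = - \frac{1}{2}$ ($n = \left(- \frac{1}{2}\right) 1 = - \frac{1}{2} \approx -0.5$)
$P{\left(k,I \right)} = 4 - k^{2} - I k$ ($P{\left(k,I \right)} = 5 - \left(\left(k k + k I\right) + 1\right) = 5 - \left(\left(k^{2} + I k\right) + 1\right) = 5 - \left(1 + k^{2} + I k\right) = 4 - k^{2} - I k$)
$\left(-7 - 7\right) \left(-95 + P{\left(n,4 \right)}\right) = \left(-7 - 7\right) \left(-95 - \left(- \frac{15}{4} - 2\right)\right) = - 14 \left(-95 + \left(4 - \frac{1}{4} + 2\right)\right) = - 14 \left(-95 + \frac{23}{4}\right) = \left(-14\right) \left(- \frac{357}{4}\right) = \frac{2499}{2}$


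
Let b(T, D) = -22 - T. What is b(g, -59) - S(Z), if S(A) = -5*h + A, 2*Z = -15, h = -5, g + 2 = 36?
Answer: -147/2 ≈ -73.500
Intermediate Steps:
g = 34 (g = -2 + 36 = 34)
Z = -15/2 (Z = (½)*(-15) = -15/2 ≈ -7.5000)
S(A) = 25 + A (S(A) = -5*(-5) + A = 25 + A)
b(g, -59) - S(Z) = (-22 - 1*34) - (25 - 15/2) = (-22 - 34) - 1*35/2 = -56 - 35/2 = -147/2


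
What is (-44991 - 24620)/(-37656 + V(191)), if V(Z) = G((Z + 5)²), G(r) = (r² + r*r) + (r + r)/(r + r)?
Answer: -69611/2951540457 ≈ -2.3585e-5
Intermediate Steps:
G(r) = 1 + 2*r² (G(r) = (r² + r²) + (2*r)/((2*r)) = 2*r² + (2*r)*(1/(2*r)) = 2*r² + 1 = 1 + 2*r²)
V(Z) = 1 + 2*(5 + Z)⁴ (V(Z) = 1 + 2*((Z + 5)²)² = 1 + 2*((5 + Z)²)² = 1 + 2*(5 + Z)⁴)
(-44991 - 24620)/(-37656 + V(191)) = (-44991 - 24620)/(-37656 + (1 + 2*(5 + 191)⁴)) = -69611/(-37656 + (1 + 2*196⁴)) = -69611/(-37656 + (1 + 2*1475789056)) = -69611/(-37656 + (1 + 2951578112)) = -69611/(-37656 + 2951578113) = -69611/2951540457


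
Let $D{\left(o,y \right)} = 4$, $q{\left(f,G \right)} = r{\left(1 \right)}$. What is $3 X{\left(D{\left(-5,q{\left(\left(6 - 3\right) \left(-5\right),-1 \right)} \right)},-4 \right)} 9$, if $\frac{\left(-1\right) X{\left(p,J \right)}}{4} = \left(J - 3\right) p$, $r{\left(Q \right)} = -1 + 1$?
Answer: $3024$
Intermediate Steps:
$r{\left(Q \right)} = 0$
$q{\left(f,G \right)} = 0$
$X{\left(p,J \right)} = - 4 p \left(-3 + J\right)$ ($X{\left(p,J \right)} = - 4 \left(J - 3\right) p = - 4 \left(-3 + J\right) p = - 4 p \left(-3 + J\right)$)
$3 X{\left(D{\left(-5,q{\left(\left(6 - 3\right) \left(-5\right),-1 \right)} \right)},-4 \right)} 9 = 3 \cdot 4 \cdot 4 \left(3 - -4\right) 9 = 3 \cdot 4 \cdot 4 \left(3 + 4\right) 9 = 3 \cdot 4 \cdot 4 \cdot 7 \cdot 9 = 3 \cdot 112 \cdot 9 = 336 \cdot 9 = 3024$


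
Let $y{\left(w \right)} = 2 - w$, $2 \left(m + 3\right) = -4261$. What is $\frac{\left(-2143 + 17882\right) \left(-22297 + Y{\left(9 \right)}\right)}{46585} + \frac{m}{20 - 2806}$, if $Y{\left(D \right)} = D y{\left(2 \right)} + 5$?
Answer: $- \frac{279251218363}{37081660} \approx -7530.7$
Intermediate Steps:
$m = - \frac{4267}{2}$ ($m = -3 + \frac{1}{2} \left(-4261\right) = -3 - \frac{4261}{2} = - \frac{4267}{2} \approx -2133.5$)
$Y{\left(D \right)} = 5$ ($Y{\left(D \right)} = D \left(2 - 2\right) + 5 = D 0 + 5 = 0 + 5 = 5$)
$\frac{\left(-2143 + 17882\right) \left(-22297 + Y{\left(9 \right)}\right)}{46585} + \frac{m}{20 - 2806} = \frac{\left(-2143 + 17882\right) \left(-22297 + 5\right)}{46585} - \frac{4267}{2 \left(20 - 2806\right)} = 15739 \left(-22292\right) \frac{1}{46585} - \frac{4267}{2 \left(20 - 2806\right)} = \left(-350853788\right) \frac{1}{46585} - \frac{4267}{2 \left(-2786\right)} = - \frac{350853788}{46585} - - \frac{4267}{5572} = - \frac{350853788}{46585} + \frac{4267}{5572} = - \frac{279251218363}{37081660}$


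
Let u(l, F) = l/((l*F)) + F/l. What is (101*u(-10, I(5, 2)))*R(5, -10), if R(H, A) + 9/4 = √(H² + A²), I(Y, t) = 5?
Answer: 2727/40 - 303*√5/2 ≈ -270.59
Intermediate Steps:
u(l, F) = 1/F + F/l (u(l, F) = l/((F*l)) + F/l = l*(1/(F*l)) + F/l = 1/F + F/l)
R(H, A) = -9/4 + √(A² + H²) (R(H, A) = -9/4 + √(H² + A²) = -9/4 + √(A² + H²))
(101*u(-10, I(5, 2)))*R(5, -10) = (101*(1/5 + 5/(-10)))*(-9/4 + √((-10)² + 5²)) = (101*(⅕ + 5*(-⅒)))*(-9/4 + √(100 + 25)) = (101*(⅕ - ½))*(-9/4 + √125) = (101*(-3/10))*(-9/4 + 5*√5) = -303*(-9/4 + 5*√5)/10 = 2727/40 - 303*√5/2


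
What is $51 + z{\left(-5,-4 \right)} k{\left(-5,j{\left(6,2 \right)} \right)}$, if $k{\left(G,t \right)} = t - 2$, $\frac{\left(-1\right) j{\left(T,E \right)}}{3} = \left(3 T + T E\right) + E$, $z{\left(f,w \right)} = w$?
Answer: $443$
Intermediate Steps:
$j{\left(T,E \right)} = - 9 T - 3 E - 3 E T$ ($j{\left(T,E \right)} = - 3 \left(\left(3 T + T E\right) + E\right) = - 3 \left(\left(3 T + E T\right) + E\right) = - 3 \left(E + 3 T + E T\right) = - 9 T - 3 E - 3 E T$)
$k{\left(G,t \right)} = -2 + t$
$51 + z{\left(-5,-4 \right)} k{\left(-5,j{\left(6,2 \right)} \right)} = 51 - 4 \left(-2 - \left(60 + 36\right)\right) = 51 - 4 \left(-2 - 96\right) = 51 - -392 = 51 + 392 = 443$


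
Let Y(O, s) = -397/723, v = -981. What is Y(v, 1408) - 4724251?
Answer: -3415633870/723 ≈ -4.7242e+6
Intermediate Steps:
Y(O, s) = -397/723 (Y(O, s) = -397*1/723 = -397/723)
Y(v, 1408) - 4724251 = -397/723 - 4724251 = -3415633870/723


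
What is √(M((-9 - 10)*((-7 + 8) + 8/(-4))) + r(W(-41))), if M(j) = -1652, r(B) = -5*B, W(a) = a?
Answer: I*√1447 ≈ 38.039*I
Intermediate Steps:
√(M((-9 - 10)*((-7 + 8) + 8/(-4))) + r(W(-41))) = √(-1652 - 5*(-41)) = √(-1652 + 205) = √(-1447) = I*√1447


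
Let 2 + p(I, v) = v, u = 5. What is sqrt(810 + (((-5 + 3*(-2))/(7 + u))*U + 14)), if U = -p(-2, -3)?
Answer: sqrt(29499)/6 ≈ 28.625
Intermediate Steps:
p(I, v) = -2 + v
U = 5 (U = -(-2 - 3) = -1*(-5) = 5)
sqrt(810 + (((-5 + 3*(-2))/(7 + u))*U + 14)) = sqrt(810 + (((-5 + 3*(-2))/(7 + 5))*5 + 14)) = sqrt(810 + (((-5 - 6)/12)*5 + 14)) = sqrt(810 + (-11*1/12*5 + 14)) = sqrt(810 + (-11/12*5 + 14)) = sqrt(810 + (-55/12 + 14)) = sqrt(810 + 113/12) = sqrt(9833/12) = sqrt(29499)/6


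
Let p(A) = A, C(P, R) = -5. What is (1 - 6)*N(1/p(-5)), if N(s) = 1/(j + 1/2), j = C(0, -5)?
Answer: 10/9 ≈ 1.1111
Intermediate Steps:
j = -5
N(s) = -2/9 (N(s) = 1/(-5 + 1/2) = 1/(-5 + ½) = 1/(-9/2) = -2/9)
(1 - 6)*N(1/p(-5)) = (1 - 6)*(-2/9) = -5*(-2/9) = 10/9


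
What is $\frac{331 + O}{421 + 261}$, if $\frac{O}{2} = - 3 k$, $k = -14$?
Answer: $\frac{415}{682} \approx 0.6085$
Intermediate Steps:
$O = 84$ ($O = 2 \left(\left(-3\right) \left(-14\right)\right) = 2 \cdot 42 = 84$)
$\frac{331 + O}{421 + 261} = \frac{331 + 84}{421 + 261} = \frac{415}{682}$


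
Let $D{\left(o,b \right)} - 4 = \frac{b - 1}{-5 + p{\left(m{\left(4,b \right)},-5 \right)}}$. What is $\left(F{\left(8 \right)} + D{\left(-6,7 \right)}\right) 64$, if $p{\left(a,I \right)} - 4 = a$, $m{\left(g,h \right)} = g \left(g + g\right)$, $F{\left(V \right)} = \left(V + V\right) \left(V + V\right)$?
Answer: $\frac{516224}{31} \approx 16652.0$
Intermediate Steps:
$F{\left(V \right)} = 4 V^{2}$ ($F{\left(V \right)} = 2 V 2 V = 4 V^{2}$)
$m{\left(g,h \right)} = 2 g^{2}$ ($m{\left(g,h \right)} = g 2 g = 2 g^{2}$)
$p{\left(a,I \right)} = 4 + a$
$D{\left(o,b \right)} = \frac{123}{31} + \frac{b}{31}$ ($D{\left(o,b \right)} = 4 + \frac{b - 1}{-5 + \left(4 + 2 \cdot 4^{2}\right)} = 4 + \frac{-1 + b}{-5 + \left(4 + 2 \cdot 16\right)} = 4 + \frac{-1 + b}{-5 + \left(4 + 32\right)} = 4 + \frac{-1 + b}{-5 + 36} = 4 + \frac{-1 + b}{31} = 4 + \left(-1 + b\right) \frac{1}{31} = 4 + \left(- \frac{1}{31} + \frac{b}{31}\right) = \frac{123}{31} + \frac{b}{31}$)
$\left(F{\left(8 \right)} + D{\left(-6,7 \right)}\right) 64 = \left(4 \cdot 8^{2} + \left(\frac{123}{31} + \frac{1}{31} \cdot 7\right)\right) 64 = \left(4 \cdot 64 + \left(\frac{123}{31} + \frac{7}{31}\right)\right) 64 = \left(256 + \frac{130}{31}\right) 64 = \frac{8066}{31} \cdot 64 = \frac{516224}{31}$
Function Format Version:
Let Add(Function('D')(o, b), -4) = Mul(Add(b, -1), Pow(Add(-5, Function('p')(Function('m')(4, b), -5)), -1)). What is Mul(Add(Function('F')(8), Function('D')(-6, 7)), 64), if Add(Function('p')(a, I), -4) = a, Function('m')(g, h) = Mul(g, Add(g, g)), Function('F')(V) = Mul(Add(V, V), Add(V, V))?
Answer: Rational(516224, 31) ≈ 16652.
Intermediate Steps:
Function('F')(V) = Mul(4, Pow(V, 2)) (Function('F')(V) = Mul(Mul(2, V), Mul(2, V)) = Mul(4, Pow(V, 2)))
Function('m')(g, h) = Mul(2, Pow(g, 2)) (Function('m')(g, h) = Mul(g, Mul(2, g)) = Mul(2, Pow(g, 2)))
Function('p')(a, I) = Add(4, a)
Function('D')(o, b) = Add(Rational(123, 31), Mul(Rational(1, 31), b)) (Function('D')(o, b) = Add(4, Mul(Add(b, -1), Pow(Add(-5, Add(4, Mul(2, Pow(4, 2)))), -1))) = Add(4, Mul(Add(-1, b), Pow(Add(-5, Add(4, Mul(2, 16))), -1))) = Add(4, Mul(Add(-1, b), Pow(Add(-5, Add(4, 32)), -1))) = Add(4, Mul(Add(-1, b), Pow(Add(-5, 36), -1))) = Add(4, Mul(Add(-1, b), Pow(31, -1))) = Add(4, Mul(Add(-1, b), Rational(1, 31))) = Add(4, Add(Rational(-1, 31), Mul(Rational(1, 31), b))) = Add(Rational(123, 31), Mul(Rational(1, 31), b)))
Mul(Add(Function('F')(8), Function('D')(-6, 7)), 64) = Mul(Add(Mul(4, Pow(8, 2)), Add(Rational(123, 31), Mul(Rational(1, 31), 7))), 64) = Mul(Add(Mul(4, 64), Add(Rational(123, 31), Rational(7, 31))), 64) = Mul(Add(256, Rational(130, 31)), 64) = Mul(Rational(8066, 31), 64) = Rational(516224, 31)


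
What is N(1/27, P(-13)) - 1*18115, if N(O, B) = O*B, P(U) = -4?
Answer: -489109/27 ≈ -18115.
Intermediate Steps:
N(O, B) = B*O
N(1/27, P(-13)) - 1*18115 = -4/27 - 1*18115 = -4*1/27 - 18115 = -4/27 - 18115 = -489109/27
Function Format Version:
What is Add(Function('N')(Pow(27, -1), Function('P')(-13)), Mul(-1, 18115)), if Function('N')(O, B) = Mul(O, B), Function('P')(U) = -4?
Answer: Rational(-489109, 27) ≈ -18115.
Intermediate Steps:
Function('N')(O, B) = Mul(B, O)
Add(Function('N')(Pow(27, -1), Function('P')(-13)), Mul(-1, 18115)) = Add(Mul(-4, Pow(27, -1)), Mul(-1, 18115)) = Add(Mul(-4, Rational(1, 27)), -18115) = Add(Rational(-4, 27), -18115) = Rational(-489109, 27)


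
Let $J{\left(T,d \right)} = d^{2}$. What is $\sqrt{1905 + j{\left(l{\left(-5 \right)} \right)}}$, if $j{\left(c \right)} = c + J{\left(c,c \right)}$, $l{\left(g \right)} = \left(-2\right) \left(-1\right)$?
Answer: $7 \sqrt{39} \approx 43.715$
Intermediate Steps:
$l{\left(g \right)} = 2$
$j{\left(c \right)} = c + c^{2}$
$\sqrt{1905 + j{\left(l{\left(-5 \right)} \right)}} = \sqrt{1905 + 2 \left(1 + 2\right)} = \sqrt{1905 + 2 \cdot 3} = \sqrt{1905 + 6} = \sqrt{1911} = 7 \sqrt{39}$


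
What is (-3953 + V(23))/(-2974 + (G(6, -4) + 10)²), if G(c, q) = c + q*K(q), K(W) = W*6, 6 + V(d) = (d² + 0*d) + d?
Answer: -3407/9570 ≈ -0.35601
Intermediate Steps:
V(d) = -6 + d + d² (V(d) = -6 + ((d² + 0*d) + d) = -6 + ((d² + 0) + d) = -6 + (d² + d) = -6 + (d + d²) = -6 + d + d²)
K(W) = 6*W
G(c, q) = c + 6*q² (G(c, q) = c + q*(6*q) = c + 6*q²)
(-3953 + V(23))/(-2974 + (G(6, -4) + 10)²) = (-3953 + (-6 + 23 + 23²))/(-2974 + ((6 + 6*(-4)²) + 10)²) = (-3953 + (-6 + 23 + 529))/(-2974 + ((6 + 6*16) + 10)²) = (-3953 + 546)/(-2974 + ((6 + 96) + 10)²) = -3407/(-2974 + (102 + 10)²) = -3407/(-2974 + 112²) = -3407/(-2974 + 12544) = -3407/9570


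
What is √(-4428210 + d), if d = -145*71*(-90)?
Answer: 2*I*√875415 ≈ 1871.3*I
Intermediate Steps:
d = 926550 (d = -10295*(-90) = 926550)
√(-4428210 + d) = √(-4428210 + 926550) = √(-3501660) = 2*I*√875415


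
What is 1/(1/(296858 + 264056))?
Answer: 560914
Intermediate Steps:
1/(1/(296858 + 264056)) = 1/(1/560914) = 560914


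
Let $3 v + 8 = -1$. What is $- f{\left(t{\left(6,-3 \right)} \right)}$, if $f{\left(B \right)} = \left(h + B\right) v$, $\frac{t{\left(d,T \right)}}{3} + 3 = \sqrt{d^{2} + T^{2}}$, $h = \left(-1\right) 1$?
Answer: $-30 + 27 \sqrt{5} \approx 30.374$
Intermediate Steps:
$v = -3$ ($v = - \frac{8}{3} + \frac{1}{3} \left(-1\right) = - \frac{8}{3} - \frac{1}{3} = -3$)
$h = -1$
$t{\left(d,T \right)} = -9 + 3 \sqrt{T^{2} + d^{2}}$ ($t{\left(d,T \right)} = -9 + 3 \sqrt{d^{2} + T^{2}} = -9 + 3 \sqrt{T^{2} + d^{2}}$)
$f{\left(B \right)} = 3 - 3 B$ ($f{\left(B \right)} = \left(-1 + B\right) \left(-3\right) = 3 - 3 B$)
$- f{\left(t{\left(6,-3 \right)} \right)} = - (3 - 3 \left(-9 + 3 \sqrt{\left(-3\right)^{2} + 6^{2}}\right)) = - (3 - 3 \left(-9 + 3 \sqrt{9 + 36}\right)) = - (3 - 3 \left(-9 + 3 \sqrt{45}\right)) = - (3 - 3 \left(-9 + 3 \cdot 3 \sqrt{5}\right)) = - (3 - 3 \left(-9 + 9 \sqrt{5}\right)) = - (3 + \left(27 - 27 \sqrt{5}\right)) = - (30 - 27 \sqrt{5}) = -30 + 27 \sqrt{5}$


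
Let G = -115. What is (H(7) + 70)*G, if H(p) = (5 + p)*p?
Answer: -17710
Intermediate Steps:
H(p) = p*(5 + p)
(H(7) + 70)*G = (7*(5 + 7) + 70)*(-115) = (7*12 + 70)*(-115) = (84 + 70)*(-115) = 154*(-115) = -17710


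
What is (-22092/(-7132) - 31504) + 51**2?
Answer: -51528526/1783 ≈ -28900.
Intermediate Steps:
(-22092/(-7132) - 31504) + 51**2 = (-22092*(-1/7132) - 31504) + 2601 = (5523/1783 - 31504) + 2601 = -56166109/1783 + 2601 = -51528526/1783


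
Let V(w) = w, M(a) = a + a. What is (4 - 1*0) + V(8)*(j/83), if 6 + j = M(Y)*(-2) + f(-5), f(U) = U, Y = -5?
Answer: 404/83 ≈ 4.8675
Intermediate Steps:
M(a) = 2*a
j = 9 (j = -6 + ((2*(-5))*(-2) - 5) = -6 + (-10*(-2) - 5) = -6 + (20 - 5) = -6 + 15 = 9)
(4 - 1*0) + V(8)*(j/83) = (4 - 1*0) + 8*(9/83) = (4 + 0) + 8*(9*(1/83)) = 4 + 8*(9/83) = 4 + 72/83 = 404/83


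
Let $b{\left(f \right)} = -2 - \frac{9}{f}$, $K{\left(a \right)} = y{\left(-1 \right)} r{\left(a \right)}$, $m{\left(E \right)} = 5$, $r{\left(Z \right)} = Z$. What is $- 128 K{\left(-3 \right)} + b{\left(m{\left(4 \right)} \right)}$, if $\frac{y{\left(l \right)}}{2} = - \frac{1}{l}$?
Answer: $\frac{3821}{5} \approx 764.2$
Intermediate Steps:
$y{\left(l \right)} = - \frac{2}{l}$ ($y{\left(l \right)} = 2 \left(- \frac{1}{l}\right) = - \frac{2}{l}$)
$K{\left(a \right)} = 2 a$ ($K{\left(a \right)} = - \frac{2}{-1} a = \left(-2\right) \left(-1\right) a = 2 a$)
$b{\left(f \right)} = -2 - \frac{9}{f}$
$- 128 K{\left(-3 \right)} + b{\left(m{\left(4 \right)} \right)} = - 128 \cdot 2 \left(-3\right) - \left(2 + \frac{9}{5}\right) = \left(-128\right) \left(-6\right) - \frac{19}{5} = 768 - \frac{19}{5} = \frac{3821}{5}$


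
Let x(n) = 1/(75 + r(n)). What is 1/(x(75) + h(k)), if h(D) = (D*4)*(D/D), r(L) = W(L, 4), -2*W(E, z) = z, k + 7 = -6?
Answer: -73/3795 ≈ -0.019236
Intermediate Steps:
k = -13 (k = -7 - 6 = -13)
W(E, z) = -z/2
r(L) = -2 (r(L) = -½*4 = -2)
x(n) = 1/73 (x(n) = 1/(75 - 2) = 1/73)
h(D) = 4*D (h(D) = (4*D)*1 = 4*D)
1/(x(75) + h(k)) = 1/(1/73 + 4*(-13)) = 1/(1/73 - 52) = 1/(-3795/73) = -73/3795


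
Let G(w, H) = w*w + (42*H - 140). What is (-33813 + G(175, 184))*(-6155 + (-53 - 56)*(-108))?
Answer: 24714800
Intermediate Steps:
G(w, H) = -140 + w**2 + 42*H (G(w, H) = w**2 + (-140 + 42*H) = -140 + w**2 + 42*H)
(-33813 + G(175, 184))*(-6155 + (-53 - 56)*(-108)) = (-33813 + (-140 + 175**2 + 42*184))*(-6155 + (-53 - 56)*(-108)) = (-33813 + (-140 + 30625 + 7728))*(-6155 - 109*(-108)) = (-33813 + 38213)*(-6155 + 11772) = 4400*5617 = 24714800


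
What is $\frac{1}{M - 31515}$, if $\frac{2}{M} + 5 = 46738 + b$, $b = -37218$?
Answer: $- \frac{9515}{299865223} \approx -3.1731 \cdot 10^{-5}$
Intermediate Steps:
$M = \frac{2}{9515}$ ($M = \frac{2}{-5 + \left(46738 - 37218\right)} = \frac{2}{-5 + 9520} = \frac{2}{9515} \approx 0.00021019$)
$\frac{1}{M - 31515} = \frac{1}{\frac{2}{9515} - 31515} = \frac{1}{- \frac{299865223}{9515}} = - \frac{9515}{299865223}$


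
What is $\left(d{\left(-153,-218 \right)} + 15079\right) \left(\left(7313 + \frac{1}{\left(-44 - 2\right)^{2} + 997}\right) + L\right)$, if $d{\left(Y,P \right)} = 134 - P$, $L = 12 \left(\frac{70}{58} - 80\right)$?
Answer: $\frac{8870313913370}{90277} \approx 9.8257 \cdot 10^{7}$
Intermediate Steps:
$L = - \frac{27420}{29}$ ($L = 12 \left(70 \cdot \frac{1}{58} - 80\right) = 12 \left(\frac{35}{29} - 80\right) = 12 \left(- \frac{2285}{29}\right) = - \frac{27420}{29} \approx -945.52$)
$\left(d{\left(-153,-218 \right)} + 15079\right) \left(\left(7313 + \frac{1}{\left(-44 - 2\right)^{2} + 997}\right) + L\right) = \left(\left(134 - -218\right) + 15079\right) \left(\left(7313 + \frac{1}{\left(-44 - 2\right)^{2} + 997}\right) - \frac{27420}{29}\right) = \left(\left(134 + 218\right) + 15079\right) \left(\left(7313 + \frac{1}{\left(-46\right)^{2} + 997}\right) - \frac{27420}{29}\right) = \left(352 + 15079\right) \left(\left(7313 + \frac{1}{2116 + 997}\right) - \frac{27420}{29}\right) = 15431 \left(\left(7313 + \frac{1}{3113}\right) - \frac{27420}{29}\right) = 15431 \left(\frac{22765370}{3113} - \frac{27420}{29}\right) = 15431 \cdot \frac{574837270}{90277} = \frac{8870313913370}{90277}$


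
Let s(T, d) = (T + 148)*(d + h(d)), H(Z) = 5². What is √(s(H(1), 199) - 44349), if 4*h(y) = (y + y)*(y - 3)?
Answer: 2*√840981 ≈ 1834.1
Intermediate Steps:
h(y) = y*(-3 + y)/2 (h(y) = ((y + y)*(y - 3))/4 = ((2*y)*(-3 + y))/4 = (2*y*(-3 + y))/4 = y*(-3 + y)/2)
H(Z) = 25
s(T, d) = (148 + T)*(d + d*(-3 + d)/2) (s(T, d) = (T + 148)*(d + d*(-3 + d)/2) = (148 + T)*(d + d*(-3 + d)/2))
√(s(H(1), 199) - 44349) = √((½)*199*(-148 - 1*25 + 148*199 + 25*199) - 44349) = √((½)*199*(-148 - 25 + 29452 + 4975) - 44349) = √((½)*199*34254 - 44349) = √(3408273 - 44349) = √3363924 = 2*√840981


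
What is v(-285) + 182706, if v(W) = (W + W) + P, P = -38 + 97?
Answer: 182195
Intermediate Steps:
P = 59
v(W) = 59 + 2*W (v(W) = (W + W) + 59 = 2*W + 59 = 59 + 2*W)
v(-285) + 182706 = (59 + 2*(-285)) + 182706 = (59 - 570) + 182706 = -511 + 182706 = 182195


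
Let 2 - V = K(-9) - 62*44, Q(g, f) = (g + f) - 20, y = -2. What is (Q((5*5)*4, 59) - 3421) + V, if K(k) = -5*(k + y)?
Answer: -607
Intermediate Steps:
K(k) = 10 - 5*k (K(k) = -5*(k - 2) = -5*(-2 + k) = 10 - 5*k)
Q(g, f) = -20 + f + g (Q(g, f) = (f + g) - 20 = -20 + f + g)
V = 2675 (V = 2 - ((10 - 5*(-9)) - 62*44) = 2 - ((10 + 45) - 2728) = 2 - (55 - 2728) = 2 - 1*(-2673) = 2 + 2673 = 2675)
(Q((5*5)*4, 59) - 3421) + V = ((-20 + 59 + (5*5)*4) - 3421) + 2675 = ((-20 + 59 + 25*4) - 3421) + 2675 = ((-20 + 59 + 100) - 3421) + 2675 = (139 - 3421) + 2675 = -3282 + 2675 = -607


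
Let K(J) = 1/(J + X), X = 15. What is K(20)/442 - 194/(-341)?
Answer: 3001521/5275270 ≈ 0.56898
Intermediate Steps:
K(J) = 1/(15 + J) (K(J) = 1/(J + 15) = 1/(15 + J))
K(20)/442 - 194/(-341) = 1/((15 + 20)*442) - 194/(-341) = (1/442)/35 - 194*(-1/341) = (1/35)*(1/442) + 194/341 = 1/15470 + 194/341 = 3001521/5275270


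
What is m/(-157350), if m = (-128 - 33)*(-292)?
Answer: -23506/78675 ≈ -0.29877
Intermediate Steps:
m = 47012 (m = -161*(-292) = 47012)
m/(-157350) = 47012/(-157350) = 47012*(-1/157350) = -23506/78675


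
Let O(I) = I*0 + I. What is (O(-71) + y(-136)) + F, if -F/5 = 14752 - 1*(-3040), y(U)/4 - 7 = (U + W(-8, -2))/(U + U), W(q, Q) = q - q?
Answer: -89001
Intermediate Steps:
O(I) = I (O(I) = 0 + I = I)
W(q, Q) = 0
y(U) = 30 (y(U) = 28 + 4*((U + 0)/(U + U)) = 28 + 4*(U/((2*U))) = 28 + 4*(U*(1/(2*U))) = 28 + 4*(1/2) = 28 + 2 = 30)
F = -88960 (F = -5*(14752 - 1*(-3040)) = -5*(14752 + 3040) = -5*17792 = -88960)
(O(-71) + y(-136)) + F = (-71 + 30) - 88960 = -41 - 88960 = -89001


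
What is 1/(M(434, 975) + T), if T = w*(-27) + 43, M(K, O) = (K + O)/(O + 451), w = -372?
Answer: 1426/14385471 ≈ 9.9128e-5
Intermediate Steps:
M(K, O) = (K + O)/(451 + O)
T = 10087 (T = -372*(-27) + 43 = 10044 + 43 = 10087)
1/(M(434, 975) + T) = 1/((434 + 975)/(451 + 975) + 10087) = 1/(1409/1426 + 10087) = 1/(14385471/1426) = 1426/14385471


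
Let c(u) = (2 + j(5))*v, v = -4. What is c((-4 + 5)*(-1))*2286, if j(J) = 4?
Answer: -54864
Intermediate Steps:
c(u) = -24 (c(u) = (2 + 4)*(-4) = 6*(-4) = -24)
c((-4 + 5)*(-1))*2286 = -24*2286 = -54864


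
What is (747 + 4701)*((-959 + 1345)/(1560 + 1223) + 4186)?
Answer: 63469330752/2783 ≈ 2.2806e+7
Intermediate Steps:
(747 + 4701)*((-959 + 1345)/(1560 + 1223) + 4186) = 5448*(386/2783 + 4186) = 5448*(11650024/2783) = 63469330752/2783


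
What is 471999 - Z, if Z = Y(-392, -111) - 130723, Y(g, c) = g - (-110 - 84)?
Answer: 602920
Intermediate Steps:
Y(g, c) = 194 + g (Y(g, c) = g - 1*(-194) = g + 194 = 194 + g)
Z = -130921 (Z = (194 - 392) - 130723 = -198 - 130723 = -130921)
471999 - Z = 471999 - 1*(-130921) = 471999 + 130921 = 602920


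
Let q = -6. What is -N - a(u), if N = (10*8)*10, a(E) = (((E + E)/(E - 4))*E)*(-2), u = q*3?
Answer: -9448/11 ≈ -858.91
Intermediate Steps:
u = -18 (u = -6*3 = -18)
a(E) = -4*E²/(-4 + E) (a(E) = (((2*E)/(-4 + E))*E)*(-2) = ((2*E/(-4 + E))*E)*(-2) = (2*E²/(-4 + E))*(-2) = -4*E²/(-4 + E))
N = 800 (N = 80*10 = 800)
-N - a(u) = -1*800 - (-4)*(-18)²/(-4 - 18) = -800 - (-4)*324/(-22) = -800 - (-4)*324*(-1)/22 = -800 - 1*648/11 = -800 - 648/11 = -9448/11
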